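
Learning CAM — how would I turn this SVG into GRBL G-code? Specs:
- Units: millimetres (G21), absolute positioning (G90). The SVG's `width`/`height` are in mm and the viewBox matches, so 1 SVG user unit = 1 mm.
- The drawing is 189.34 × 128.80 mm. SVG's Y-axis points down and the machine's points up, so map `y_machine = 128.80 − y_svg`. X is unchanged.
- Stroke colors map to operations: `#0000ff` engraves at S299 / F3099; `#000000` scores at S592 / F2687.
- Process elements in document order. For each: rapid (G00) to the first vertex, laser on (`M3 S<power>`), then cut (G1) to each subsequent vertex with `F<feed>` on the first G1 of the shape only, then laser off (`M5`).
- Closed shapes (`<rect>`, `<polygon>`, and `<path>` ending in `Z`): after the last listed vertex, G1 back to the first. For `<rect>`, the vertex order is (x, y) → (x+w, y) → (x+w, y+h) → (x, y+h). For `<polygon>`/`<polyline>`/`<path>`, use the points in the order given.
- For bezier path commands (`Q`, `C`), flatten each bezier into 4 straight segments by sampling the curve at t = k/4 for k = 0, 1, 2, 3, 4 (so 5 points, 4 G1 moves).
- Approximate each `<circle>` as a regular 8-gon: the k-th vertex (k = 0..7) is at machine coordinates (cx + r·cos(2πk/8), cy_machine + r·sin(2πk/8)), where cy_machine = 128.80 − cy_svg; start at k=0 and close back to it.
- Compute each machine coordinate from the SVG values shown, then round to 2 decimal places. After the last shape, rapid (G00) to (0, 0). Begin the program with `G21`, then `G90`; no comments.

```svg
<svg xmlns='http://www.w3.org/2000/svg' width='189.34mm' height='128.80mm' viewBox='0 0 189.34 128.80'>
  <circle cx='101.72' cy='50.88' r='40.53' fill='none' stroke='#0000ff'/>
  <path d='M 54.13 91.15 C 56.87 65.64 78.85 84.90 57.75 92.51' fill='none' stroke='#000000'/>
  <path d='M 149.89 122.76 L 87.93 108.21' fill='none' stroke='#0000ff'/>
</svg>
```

1 u = 1 mm; y_m = 128.80 − y.

[1] `<circle>` circle, #0000ff→engrave S299 F3099: (142.25,77.92) → (130.38,106.58) → (101.72,118.45) → (73.06,106.58) → (61.19,77.92) → (73.06,49.26) → (101.72,37.39) → (130.38,49.26) → (142.25,77.92) (closed)

[2] `<path>` cubic bezier, #000000→score S592 F2687: (54.13,37.65) → (58.82,49.27) → (64.88,49.39) → (66.47,43.30) → (57.75,36.29)

[3] `<path>` line segment, #0000ff→engrave S299 F3099: (149.89,6.04) → (87.93,20.59)

G21
G90
G00 X142.25 Y77.92
M3 S299
G1 X130.38 Y106.58 F3099
G1 X101.72 Y118.45
G1 X73.06 Y106.58
G1 X61.19 Y77.92
G1 X73.06 Y49.26
G1 X101.72 Y37.39
G1 X130.38 Y49.26
G1 X142.25 Y77.92
M5
G00 X54.13 Y37.65
M3 S592
G1 X58.82 Y49.27 F2687
G1 X64.88 Y49.39
G1 X66.47 Y43.30
G1 X57.75 Y36.29
M5
G00 X149.89 Y6.04
M3 S299
G1 X87.93 Y20.59 F3099
M5
G00 X0.00 Y0.00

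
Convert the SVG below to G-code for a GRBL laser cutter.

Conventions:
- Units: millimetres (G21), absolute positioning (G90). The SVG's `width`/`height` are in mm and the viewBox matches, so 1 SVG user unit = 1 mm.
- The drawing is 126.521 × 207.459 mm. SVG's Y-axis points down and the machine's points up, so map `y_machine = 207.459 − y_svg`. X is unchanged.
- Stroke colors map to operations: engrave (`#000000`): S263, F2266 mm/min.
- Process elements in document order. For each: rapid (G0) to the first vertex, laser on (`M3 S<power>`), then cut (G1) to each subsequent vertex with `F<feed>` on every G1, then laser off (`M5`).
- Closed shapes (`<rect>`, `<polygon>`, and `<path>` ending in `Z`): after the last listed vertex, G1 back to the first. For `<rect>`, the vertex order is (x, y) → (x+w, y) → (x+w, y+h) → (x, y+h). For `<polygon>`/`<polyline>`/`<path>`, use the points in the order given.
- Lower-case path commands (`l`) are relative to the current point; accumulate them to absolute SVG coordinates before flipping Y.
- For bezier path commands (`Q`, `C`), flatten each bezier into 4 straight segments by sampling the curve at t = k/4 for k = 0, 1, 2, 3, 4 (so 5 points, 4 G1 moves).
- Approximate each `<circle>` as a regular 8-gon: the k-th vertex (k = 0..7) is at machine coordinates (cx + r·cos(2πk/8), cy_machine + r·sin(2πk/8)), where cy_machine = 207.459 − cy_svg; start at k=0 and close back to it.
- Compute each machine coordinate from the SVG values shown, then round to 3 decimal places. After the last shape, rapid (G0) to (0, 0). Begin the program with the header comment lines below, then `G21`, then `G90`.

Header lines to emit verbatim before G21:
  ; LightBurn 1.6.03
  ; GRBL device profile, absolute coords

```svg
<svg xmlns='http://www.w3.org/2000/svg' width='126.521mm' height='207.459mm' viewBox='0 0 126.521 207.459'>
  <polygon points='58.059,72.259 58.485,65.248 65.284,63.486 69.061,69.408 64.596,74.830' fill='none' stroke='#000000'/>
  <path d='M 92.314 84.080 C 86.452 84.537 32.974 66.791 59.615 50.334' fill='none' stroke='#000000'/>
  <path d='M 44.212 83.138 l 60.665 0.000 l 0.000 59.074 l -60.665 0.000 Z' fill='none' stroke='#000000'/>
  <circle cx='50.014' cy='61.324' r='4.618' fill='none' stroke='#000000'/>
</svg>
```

viewBox `0 0 126.521 207.459` with mm width/height → 1 unit = 1 mm. Flip: y_m = 207.459 − y_svg.

**Shape 1** — `<polygon>` regular polygon, stroke `#000000` → engrave (S263, F2266). Machine vertices: (58.059,135.200) → (58.485,142.211) → (65.284,143.973) → (69.061,138.051) → (64.596,132.629) → (58.059,135.200). Closed: final G1 returns to the first vertex.

**Shape 2** — `<path>` cubic bezier, stroke `#000000` → engrave (S263, F2266). Control points (SVG): P0=(92.314,84.080), P1=(86.452,84.537), P2=(32.974,66.791), P3=(59.615,50.334); sampled at t=k/4. Machine vertices: (92.314,123.379) → (80.985,126.145) → (63.776,133.909) → (52.661,144.845) → (59.615,157.125). Open path.

**Shape 3** — `<path>` rectangle, stroke `#000000` → engrave (S263, F2266). Machine vertices: (44.212,124.321) → (104.877,124.321) → (104.877,65.247) → (44.212,65.247) → (44.212,124.321). Closed: final G1 returns to the first vertex.

**Shape 4** — `<circle>` circle, stroke `#000000` → engrave (S263, F2266). Machine vertices: (54.632,146.135) → (53.279,149.400) → (50.014,150.753) → (46.749,149.400) → (45.396,146.135) → (46.749,142.870) → (50.014,141.517) → (53.279,142.870) → (54.632,146.135). Closed: final G1 returns to the first vertex.

; LightBurn 1.6.03
; GRBL device profile, absolute coords
G21
G90
G0 X58.059 Y135.200
M3 S263
G1 X58.485 Y142.211 F2266
G1 X65.284 Y143.973 F2266
G1 X69.061 Y138.051 F2266
G1 X64.596 Y132.629 F2266
G1 X58.059 Y135.200 F2266
M5
G0 X92.314 Y123.379
M3 S263
G1 X80.985 Y126.145 F2266
G1 X63.776 Y133.909 F2266
G1 X52.661 Y144.845 F2266
G1 X59.615 Y157.125 F2266
M5
G0 X44.212 Y124.321
M3 S263
G1 X104.877 Y124.321 F2266
G1 X104.877 Y65.247 F2266
G1 X44.212 Y65.247 F2266
G1 X44.212 Y124.321 F2266
M5
G0 X54.632 Y146.135
M3 S263
G1 X53.279 Y149.400 F2266
G1 X50.014 Y150.753 F2266
G1 X46.749 Y149.400 F2266
G1 X45.396 Y146.135 F2266
G1 X46.749 Y142.870 F2266
G1 X50.014 Y141.517 F2266
G1 X53.279 Y142.870 F2266
G1 X54.632 Y146.135 F2266
M5
G0 X0.000 Y0.000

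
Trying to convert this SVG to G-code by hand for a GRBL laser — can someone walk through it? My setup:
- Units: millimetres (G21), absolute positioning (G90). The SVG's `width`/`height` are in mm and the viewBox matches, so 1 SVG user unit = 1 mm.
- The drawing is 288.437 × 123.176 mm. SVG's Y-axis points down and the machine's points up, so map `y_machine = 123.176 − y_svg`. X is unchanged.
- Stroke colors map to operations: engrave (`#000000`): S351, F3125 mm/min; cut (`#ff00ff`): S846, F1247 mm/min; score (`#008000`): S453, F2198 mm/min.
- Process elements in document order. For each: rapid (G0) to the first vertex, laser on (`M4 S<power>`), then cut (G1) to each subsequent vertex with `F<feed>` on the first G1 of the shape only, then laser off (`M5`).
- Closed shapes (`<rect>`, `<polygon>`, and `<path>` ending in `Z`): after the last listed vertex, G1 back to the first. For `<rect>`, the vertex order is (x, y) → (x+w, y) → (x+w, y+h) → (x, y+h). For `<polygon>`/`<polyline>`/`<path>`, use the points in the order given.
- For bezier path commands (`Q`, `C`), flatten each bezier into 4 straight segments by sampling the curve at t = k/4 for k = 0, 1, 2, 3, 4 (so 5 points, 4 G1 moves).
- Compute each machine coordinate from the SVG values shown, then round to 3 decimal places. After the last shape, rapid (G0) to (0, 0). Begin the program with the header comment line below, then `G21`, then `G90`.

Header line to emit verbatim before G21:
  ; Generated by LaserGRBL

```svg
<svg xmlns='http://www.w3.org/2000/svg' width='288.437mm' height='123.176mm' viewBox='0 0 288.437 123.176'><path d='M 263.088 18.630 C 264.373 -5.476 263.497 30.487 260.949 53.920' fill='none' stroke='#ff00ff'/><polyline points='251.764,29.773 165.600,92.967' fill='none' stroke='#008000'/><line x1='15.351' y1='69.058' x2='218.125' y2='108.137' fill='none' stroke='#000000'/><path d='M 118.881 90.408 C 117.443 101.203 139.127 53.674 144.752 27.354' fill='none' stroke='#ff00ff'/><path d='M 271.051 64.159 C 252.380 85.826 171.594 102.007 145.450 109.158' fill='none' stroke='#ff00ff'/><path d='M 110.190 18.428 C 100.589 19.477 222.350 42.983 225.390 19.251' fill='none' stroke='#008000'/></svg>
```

; Generated by LaserGRBL
G21
G90
G0 X263.088 Y104.546
M4 S846
G1 X263.654 Y112.497 F1247
G1 X263.456 Y104.728
G1 X262.539 Y88.046
G1 X260.949 Y69.256
M5
G0 X251.764 Y93.403
M4 S453
G1 X165.600 Y30.209 F2198
M5
G0 X15.351 Y54.118
M4 S351
G1 X218.125 Y15.039 F3125
M5
G0 X118.881 Y32.768
M4 S846
G1 X121.526 Y34.365 F1247
G1 X129.168 Y50.377
G1 X138.134 Y73.348
G1 X144.752 Y95.822
M5
G0 X271.051 Y59.017
M4 S846
G1 X247.226 Y43.851 F1247
G1 X211.053 Y31.074
G1 X173.479 Y21.019
G1 X145.450 Y14.018
M5
G0 X110.190 Y104.748
M4 S453
G1 X123.712 Y100.840 F2198
G1 X163.050 Y95.044
G1 X204.757 Y93.894
G1 X225.390 Y103.925
M5
G0 X0.000 Y0.000

1 u = 1 mm; y_m = 123.176 − y.

[1] `<path>` cubic bezier, #ff00ff→cut S846 F1247: (263.088,104.546) → (263.654,112.497) → (263.456,104.728) → (262.539,88.046) → (260.949,69.256)

[2] `<polyline>` line segment, #008000→score S453 F2198: (251.764,93.403) → (165.600,30.209)

[3] `<line>` line segment, #000000→engrave S351 F3125: (15.351,54.118) → (218.125,15.039)

[4] `<path>` cubic bezier, #ff00ff→cut S846 F1247: (118.881,32.768) → (121.526,34.365) → (129.168,50.377) → (138.134,73.348) → (144.752,95.822)

[5] `<path>` cubic bezier, #ff00ff→cut S846 F1247: (271.051,59.017) → (247.226,43.851) → (211.053,31.074) → (173.479,21.019) → (145.450,14.018)

[6] `<path>` cubic bezier, #008000→score S453 F2198: (110.190,104.748) → (123.712,100.840) → (163.050,95.044) → (204.757,93.894) → (225.390,103.925)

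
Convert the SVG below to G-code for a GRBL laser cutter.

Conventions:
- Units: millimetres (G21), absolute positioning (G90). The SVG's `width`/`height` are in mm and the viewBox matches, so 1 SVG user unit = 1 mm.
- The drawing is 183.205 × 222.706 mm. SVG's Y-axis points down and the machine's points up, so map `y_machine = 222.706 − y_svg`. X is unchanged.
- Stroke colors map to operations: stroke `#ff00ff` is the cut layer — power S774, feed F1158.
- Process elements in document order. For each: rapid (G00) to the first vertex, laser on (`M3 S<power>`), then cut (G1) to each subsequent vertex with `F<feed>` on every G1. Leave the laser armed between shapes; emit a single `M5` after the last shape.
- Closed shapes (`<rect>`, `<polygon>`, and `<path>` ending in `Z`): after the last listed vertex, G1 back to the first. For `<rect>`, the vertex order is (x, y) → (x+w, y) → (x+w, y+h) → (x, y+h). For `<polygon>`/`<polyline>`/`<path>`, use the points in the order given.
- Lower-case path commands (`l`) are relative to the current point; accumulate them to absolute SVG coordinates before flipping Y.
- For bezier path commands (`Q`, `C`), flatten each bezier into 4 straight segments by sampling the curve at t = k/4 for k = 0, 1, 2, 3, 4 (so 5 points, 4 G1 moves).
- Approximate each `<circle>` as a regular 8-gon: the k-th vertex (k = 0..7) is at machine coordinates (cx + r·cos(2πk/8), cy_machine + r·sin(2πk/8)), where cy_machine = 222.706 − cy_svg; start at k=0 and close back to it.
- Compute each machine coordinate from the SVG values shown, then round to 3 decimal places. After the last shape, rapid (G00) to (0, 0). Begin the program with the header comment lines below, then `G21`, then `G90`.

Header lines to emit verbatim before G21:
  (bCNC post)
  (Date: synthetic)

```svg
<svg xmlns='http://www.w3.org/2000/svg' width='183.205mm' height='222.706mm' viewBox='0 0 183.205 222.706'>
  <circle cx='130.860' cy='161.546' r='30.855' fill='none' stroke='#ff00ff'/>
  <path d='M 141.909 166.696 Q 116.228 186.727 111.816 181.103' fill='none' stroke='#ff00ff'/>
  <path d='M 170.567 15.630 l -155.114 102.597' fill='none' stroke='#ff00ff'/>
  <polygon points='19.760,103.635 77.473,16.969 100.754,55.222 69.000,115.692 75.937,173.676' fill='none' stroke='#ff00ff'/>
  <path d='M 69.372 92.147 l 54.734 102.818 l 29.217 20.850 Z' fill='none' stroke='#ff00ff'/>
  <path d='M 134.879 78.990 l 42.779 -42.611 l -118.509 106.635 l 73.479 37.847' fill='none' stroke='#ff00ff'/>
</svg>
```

(bCNC post)
(Date: synthetic)
G21
G90
G00 X161.715 Y61.160
M3 S774
G1 X152.678 Y82.978 F1158
G1 X130.860 Y92.015 F1158
G1 X109.042 Y82.978 F1158
G1 X100.005 Y61.160 F1158
G1 X109.042 Y39.342 F1158
G1 X130.860 Y30.305 F1158
G1 X152.678 Y39.342 F1158
G1 X161.715 Y61.160 F1158
G00 X141.909 Y56.010
M3 S774
G1 X130.398 Y47.598 F1158
G1 X121.545 Y42.393 F1158
G1 X115.351 Y40.394 F1158
G1 X111.816 Y41.603 F1158
G00 X170.567 Y207.076
M3 S774
G1 X15.453 Y104.479 F1158
G00 X19.760 Y119.071
M3 S774
G1 X77.473 Y205.737 F1158
G1 X100.754 Y167.484 F1158
G1 X69.000 Y107.014 F1158
G1 X75.937 Y49.030 F1158
G1 X19.760 Y119.071 F1158
G00 X69.372 Y130.559
M3 S774
G1 X124.106 Y27.741 F1158
G1 X153.323 Y6.891 F1158
G1 X69.372 Y130.559 F1158
G00 X134.879 Y143.716
M3 S774
G1 X177.658 Y186.327 F1158
G1 X59.149 Y79.692 F1158
G1 X132.628 Y41.845 F1158
M5
G00 X0.000 Y0.000

Since the viewBox matches the mm dimensions, user units are millimetres directly. The only transform is the Y-flip y_m = 222.706 − y_svg.

Shape 1 is a circle drawn with `<circle>`. Its stroke #ff00ff means cut at S774, F1158. After flipping Y the toolpath is (161.715,61.160) → (152.678,82.978) → (130.860,92.015) → (109.042,82.978) → (100.005,61.160) → (109.042,39.342) → (130.860,30.305) → (152.678,39.342) → (161.715,61.160), returning to the start.

Shape 2 is a quadratic bezier drawn with `<path>`. Its stroke #ff00ff means cut at S774, F1158. After flipping Y the toolpath is (141.909,56.010) → (130.398,47.598) → (121.545,42.393) → (115.351,40.394) → (111.816,41.603).

Shape 3 is a line segment drawn with `<path>`. Its stroke #ff00ff means cut at S774, F1158. After flipping Y the toolpath is (170.567,207.076) → (15.453,104.479).

Shape 4 is a closed polygon drawn with `<polygon>`. Its stroke #ff00ff means cut at S774, F1158. After flipping Y the toolpath is (19.760,119.071) → (77.473,205.737) → (100.754,167.484) → (69.000,107.014) → (75.937,49.030) → (19.760,119.071), returning to the start.

Shape 5 is a closed polygon drawn with `<path>`. Its stroke #ff00ff means cut at S774, F1158. After flipping Y the toolpath is (69.372,130.559) → (124.106,27.741) → (153.323,6.891) → (69.372,130.559), returning to the start.

Shape 6 is a open polyline drawn with `<path>`. Its stroke #ff00ff means cut at S774, F1158. After flipping Y the toolpath is (134.879,143.716) → (177.658,186.327) → (59.149,79.692) → (132.628,41.845).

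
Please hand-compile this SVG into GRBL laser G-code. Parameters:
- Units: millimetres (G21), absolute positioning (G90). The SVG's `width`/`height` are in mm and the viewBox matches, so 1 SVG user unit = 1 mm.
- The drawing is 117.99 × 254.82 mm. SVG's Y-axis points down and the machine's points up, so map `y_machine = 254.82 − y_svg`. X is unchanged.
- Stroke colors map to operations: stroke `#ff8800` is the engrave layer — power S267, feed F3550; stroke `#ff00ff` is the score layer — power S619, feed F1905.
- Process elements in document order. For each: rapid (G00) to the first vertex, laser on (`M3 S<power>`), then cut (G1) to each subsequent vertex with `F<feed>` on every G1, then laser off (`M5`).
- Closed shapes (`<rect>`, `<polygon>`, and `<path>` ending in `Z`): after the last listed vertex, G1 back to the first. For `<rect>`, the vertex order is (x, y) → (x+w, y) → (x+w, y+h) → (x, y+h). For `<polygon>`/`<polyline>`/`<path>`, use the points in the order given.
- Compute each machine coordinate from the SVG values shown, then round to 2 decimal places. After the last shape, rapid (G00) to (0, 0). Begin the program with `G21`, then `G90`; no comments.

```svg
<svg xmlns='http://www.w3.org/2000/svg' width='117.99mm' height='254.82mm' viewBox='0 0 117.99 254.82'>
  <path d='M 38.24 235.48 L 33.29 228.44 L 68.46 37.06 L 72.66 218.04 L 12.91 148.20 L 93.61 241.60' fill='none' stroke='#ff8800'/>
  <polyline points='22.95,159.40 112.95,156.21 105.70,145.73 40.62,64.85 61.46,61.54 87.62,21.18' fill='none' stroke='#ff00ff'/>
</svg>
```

G21
G90
G00 X38.24 Y19.34
M3 S267
G1 X33.29 Y26.38 F3550
G1 X68.46 Y217.76 F3550
G1 X72.66 Y36.78 F3550
G1 X12.91 Y106.62 F3550
G1 X93.61 Y13.22 F3550
M5
G00 X22.95 Y95.42
M3 S619
G1 X112.95 Y98.61 F1905
G1 X105.70 Y109.09 F1905
G1 X40.62 Y189.97 F1905
G1 X61.46 Y193.28 F1905
G1 X87.62 Y233.64 F1905
M5
G00 X0.00 Y0.00

viewBox `0 0 117.99 254.82` with mm width/height → 1 unit = 1 mm. Flip: y_m = 254.82 − y_svg.

**Shape 1** — `<path>` open polyline, stroke `#ff8800` → engrave (S267, F3550). Machine vertices: (38.24,19.34) → (33.29,26.38) → (68.46,217.76) → (72.66,36.78) → (12.91,106.62) → (93.61,13.22). Open path.

**Shape 2** — `<polyline>` open polyline, stroke `#ff00ff` → score (S619, F1905). Machine vertices: (22.95,95.42) → (112.95,98.61) → (105.70,109.09) → (40.62,189.97) → (61.46,193.28) → (87.62,233.64). Open path.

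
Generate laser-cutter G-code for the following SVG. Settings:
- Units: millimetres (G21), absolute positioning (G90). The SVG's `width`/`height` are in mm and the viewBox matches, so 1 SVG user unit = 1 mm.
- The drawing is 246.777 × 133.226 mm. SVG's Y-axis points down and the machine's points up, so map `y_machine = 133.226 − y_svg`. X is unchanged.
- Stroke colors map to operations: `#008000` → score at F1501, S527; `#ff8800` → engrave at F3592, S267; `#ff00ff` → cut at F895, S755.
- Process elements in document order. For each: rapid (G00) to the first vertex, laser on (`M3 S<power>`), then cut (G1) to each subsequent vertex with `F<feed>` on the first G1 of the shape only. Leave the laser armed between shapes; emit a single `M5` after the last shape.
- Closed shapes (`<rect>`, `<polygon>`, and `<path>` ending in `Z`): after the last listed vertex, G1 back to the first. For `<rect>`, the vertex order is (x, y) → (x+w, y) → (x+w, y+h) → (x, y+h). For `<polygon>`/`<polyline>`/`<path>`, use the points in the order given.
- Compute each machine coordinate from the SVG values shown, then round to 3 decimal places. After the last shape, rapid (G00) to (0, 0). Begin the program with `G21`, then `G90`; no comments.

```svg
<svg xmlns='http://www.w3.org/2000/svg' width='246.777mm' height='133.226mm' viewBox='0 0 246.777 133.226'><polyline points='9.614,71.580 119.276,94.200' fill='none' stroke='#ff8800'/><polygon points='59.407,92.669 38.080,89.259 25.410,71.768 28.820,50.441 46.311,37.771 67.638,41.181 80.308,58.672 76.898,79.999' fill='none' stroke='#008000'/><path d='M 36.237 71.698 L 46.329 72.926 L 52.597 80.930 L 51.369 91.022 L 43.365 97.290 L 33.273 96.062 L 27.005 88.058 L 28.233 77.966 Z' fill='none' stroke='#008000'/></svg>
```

1 u = 1 mm; y_m = 133.226 − y.

[1] `<polyline>` line segment, #ff8800→engrave S267 F3592: (9.614,61.646) → (119.276,39.026)

[2] `<polygon>` regular polygon, #008000→score S527 F1501: (59.407,40.557) → (38.080,43.967) → (25.410,61.458) → (28.820,82.785) → (46.311,95.455) → (67.638,92.045) → (80.308,74.554) → (76.898,53.227) → (59.407,40.557) (closed)

[3] `<path>` regular polygon, #008000→score S527 F1501: (36.237,61.528) → (46.329,60.300) → (52.597,52.296) → (51.369,42.204) → (43.365,35.936) → (33.273,37.164) → (27.005,45.168) → (28.233,55.260) → (36.237,61.528) (closed)

G21
G90
G00 X9.614 Y61.646
M3 S267
G1 X119.276 Y39.026 F3592
G00 X59.407 Y40.557
M3 S527
G1 X38.080 Y43.967 F1501
G1 X25.410 Y61.458
G1 X28.820 Y82.785
G1 X46.311 Y95.455
G1 X67.638 Y92.045
G1 X80.308 Y74.554
G1 X76.898 Y53.227
G1 X59.407 Y40.557
G00 X36.237 Y61.528
M3 S527
G1 X46.329 Y60.300 F1501
G1 X52.597 Y52.296
G1 X51.369 Y42.204
G1 X43.365 Y35.936
G1 X33.273 Y37.164
G1 X27.005 Y45.168
G1 X28.233 Y55.260
G1 X36.237 Y61.528
M5
G00 X0.000 Y0.000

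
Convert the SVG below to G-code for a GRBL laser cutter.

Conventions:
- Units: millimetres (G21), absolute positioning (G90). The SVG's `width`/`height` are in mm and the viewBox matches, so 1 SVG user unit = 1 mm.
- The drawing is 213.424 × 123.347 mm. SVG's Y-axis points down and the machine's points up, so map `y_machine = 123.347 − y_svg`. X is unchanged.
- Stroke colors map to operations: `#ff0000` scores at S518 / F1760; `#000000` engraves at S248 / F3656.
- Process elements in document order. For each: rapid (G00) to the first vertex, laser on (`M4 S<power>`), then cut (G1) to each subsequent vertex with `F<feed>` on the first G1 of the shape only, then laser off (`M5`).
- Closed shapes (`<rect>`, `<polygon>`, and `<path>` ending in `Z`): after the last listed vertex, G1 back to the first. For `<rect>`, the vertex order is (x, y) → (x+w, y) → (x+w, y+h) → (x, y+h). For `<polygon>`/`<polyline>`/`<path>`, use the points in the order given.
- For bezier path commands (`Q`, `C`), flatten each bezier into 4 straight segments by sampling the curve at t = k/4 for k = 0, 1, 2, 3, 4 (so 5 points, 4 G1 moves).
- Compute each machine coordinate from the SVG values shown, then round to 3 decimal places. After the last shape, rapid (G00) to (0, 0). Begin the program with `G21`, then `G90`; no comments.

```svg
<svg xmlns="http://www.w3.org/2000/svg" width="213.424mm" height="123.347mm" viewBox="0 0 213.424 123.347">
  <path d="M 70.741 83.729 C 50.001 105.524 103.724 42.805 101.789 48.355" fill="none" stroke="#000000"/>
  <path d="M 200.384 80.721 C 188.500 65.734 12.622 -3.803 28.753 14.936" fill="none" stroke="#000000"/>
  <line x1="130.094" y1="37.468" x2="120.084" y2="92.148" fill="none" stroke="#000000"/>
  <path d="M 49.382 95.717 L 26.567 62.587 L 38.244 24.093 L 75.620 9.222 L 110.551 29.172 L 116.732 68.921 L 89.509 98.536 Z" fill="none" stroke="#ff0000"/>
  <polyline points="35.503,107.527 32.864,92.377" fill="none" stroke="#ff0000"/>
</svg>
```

G21
G90
G00 X70.741 Y39.618
M4 S248
G1 X67.115 Y36.731 F3656
G1 X79.213 Y51.213
G1 X94.838 Y68.741
G1 X101.789 Y74.992
M5
G00 X200.384 Y42.626
M4 S248
G1 X166.285 Y61.863 F3656
G1 X104.063 Y88.166
G1 X47.094 Y108.145
G1 X28.753 Y108.411
M5
G00 X130.094 Y85.879
M4 S248
G1 X120.084 Y31.199 F3656
M5
G00 X49.382 Y27.630
M4 S518
G1 X26.567 Y60.760 F1760
G1 X38.244 Y99.254
G1 X75.620 Y114.125
G1 X110.551 Y94.175
G1 X116.732 Y54.426
G1 X89.509 Y24.811
G1 X49.382 Y27.630
M5
G00 X35.503 Y15.820
M4 S518
G1 X32.864 Y30.970 F1760
M5
G00 X0.000 Y0.000

viewBox `0 0 213.424 123.347` with mm width/height → 1 unit = 1 mm. Flip: y_m = 123.347 − y_svg.

**Shape 1** — `<path>` cubic bezier, stroke `#000000` → engrave (S248, F3656). Control points (SVG): P0=(70.741,83.729), P1=(50.001,105.524), P2=(103.724,42.805), P3=(101.789,48.355); sampled at t=k/4. Machine vertices: (70.741,39.618) → (67.115,36.731) → (79.213,51.213) → (94.838,68.741) → (101.789,74.992). Open path.

**Shape 2** — `<path>` cubic bezier, stroke `#000000` → engrave (S248, F3656). Control points (SVG): P0=(200.384,80.721), P1=(188.500,65.734), P2=(12.622,-3.803), P3=(28.753,14.936); sampled at t=k/4. Machine vertices: (200.384,42.626) → (166.285,61.863) → (104.063,88.166) → (47.094,108.145) → (28.753,108.411). Open path.

**Shape 3** — `<line>` line segment, stroke `#000000` → engrave (S248, F3656). Machine vertices: (130.094,85.879) → (120.084,31.199). Open path.

**Shape 4** — `<path>` regular polygon, stroke `#ff0000` → score (S518, F1760). Machine vertices: (49.382,27.630) → (26.567,60.760) → (38.244,99.254) → (75.620,114.125) → (110.551,94.175) → (116.732,54.426) → (89.509,24.811) → (49.382,27.630). Closed: final G1 returns to the first vertex.

**Shape 5** — `<polyline>` line segment, stroke `#ff0000` → score (S518, F1760). Machine vertices: (35.503,15.820) → (32.864,30.970). Open path.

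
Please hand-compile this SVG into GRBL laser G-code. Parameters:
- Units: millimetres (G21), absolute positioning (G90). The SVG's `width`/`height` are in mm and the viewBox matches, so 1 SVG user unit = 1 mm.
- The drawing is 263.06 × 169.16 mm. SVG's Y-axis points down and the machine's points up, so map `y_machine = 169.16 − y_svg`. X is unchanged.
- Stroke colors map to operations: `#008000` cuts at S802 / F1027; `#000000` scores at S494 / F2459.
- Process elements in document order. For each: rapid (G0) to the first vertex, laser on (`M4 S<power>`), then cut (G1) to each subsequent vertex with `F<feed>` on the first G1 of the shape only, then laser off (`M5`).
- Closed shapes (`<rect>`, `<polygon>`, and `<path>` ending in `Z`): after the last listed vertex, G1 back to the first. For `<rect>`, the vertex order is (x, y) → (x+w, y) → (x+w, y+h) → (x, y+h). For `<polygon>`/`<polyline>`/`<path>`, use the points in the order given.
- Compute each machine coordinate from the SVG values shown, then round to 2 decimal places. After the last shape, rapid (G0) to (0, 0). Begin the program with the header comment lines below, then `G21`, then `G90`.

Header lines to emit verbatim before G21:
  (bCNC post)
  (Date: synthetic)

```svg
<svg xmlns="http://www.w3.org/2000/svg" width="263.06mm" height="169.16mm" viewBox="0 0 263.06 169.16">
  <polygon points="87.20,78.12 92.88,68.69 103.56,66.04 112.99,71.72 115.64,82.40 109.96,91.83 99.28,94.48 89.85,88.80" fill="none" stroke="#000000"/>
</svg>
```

(bCNC post)
(Date: synthetic)
G21
G90
G0 X87.20 Y91.04
M4 S494
G1 X92.88 Y100.47 F2459
G1 X103.56 Y103.12
G1 X112.99 Y97.44
G1 X115.64 Y86.76
G1 X109.96 Y77.33
G1 X99.28 Y74.68
G1 X89.85 Y80.36
G1 X87.20 Y91.04
M5
G0 X0.00 Y0.00

1 u = 1 mm; y_m = 169.16 − y.

[1] `<polygon>` regular polygon, #000000→score S494 F2459: (87.20,91.04) → (92.88,100.47) → (103.56,103.12) → (112.99,97.44) → (115.64,86.76) → (109.96,77.33) → (99.28,74.68) → (89.85,80.36) → (87.20,91.04) (closed)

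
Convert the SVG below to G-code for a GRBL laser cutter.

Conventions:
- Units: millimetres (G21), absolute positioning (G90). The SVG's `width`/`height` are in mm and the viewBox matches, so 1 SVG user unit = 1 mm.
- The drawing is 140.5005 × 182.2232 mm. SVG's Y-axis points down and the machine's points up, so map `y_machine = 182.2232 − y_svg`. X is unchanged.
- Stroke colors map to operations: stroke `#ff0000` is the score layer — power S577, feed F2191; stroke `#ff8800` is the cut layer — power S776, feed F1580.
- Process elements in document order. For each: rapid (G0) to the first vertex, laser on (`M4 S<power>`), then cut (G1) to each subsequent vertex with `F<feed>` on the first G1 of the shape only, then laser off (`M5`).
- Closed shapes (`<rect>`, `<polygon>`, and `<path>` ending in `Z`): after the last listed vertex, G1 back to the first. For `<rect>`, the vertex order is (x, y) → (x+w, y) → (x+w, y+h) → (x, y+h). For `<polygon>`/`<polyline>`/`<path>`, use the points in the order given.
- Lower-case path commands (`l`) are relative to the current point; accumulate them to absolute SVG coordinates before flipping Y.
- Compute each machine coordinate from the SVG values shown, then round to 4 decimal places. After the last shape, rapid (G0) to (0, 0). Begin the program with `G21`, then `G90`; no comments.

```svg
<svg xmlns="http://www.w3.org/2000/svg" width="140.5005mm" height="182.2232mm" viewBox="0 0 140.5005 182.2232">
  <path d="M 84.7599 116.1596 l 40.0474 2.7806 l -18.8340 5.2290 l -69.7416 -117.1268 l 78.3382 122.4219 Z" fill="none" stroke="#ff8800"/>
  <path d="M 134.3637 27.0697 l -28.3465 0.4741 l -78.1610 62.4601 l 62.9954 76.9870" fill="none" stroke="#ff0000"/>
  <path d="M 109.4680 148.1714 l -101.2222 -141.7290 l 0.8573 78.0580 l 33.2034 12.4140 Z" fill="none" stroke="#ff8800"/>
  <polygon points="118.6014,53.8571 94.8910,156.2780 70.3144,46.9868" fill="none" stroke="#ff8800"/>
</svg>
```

Since the viewBox matches the mm dimensions, user units are millimetres directly. The only transform is the Y-flip y_m = 182.2232 − y_svg.

Shape 1 is a closed polygon drawn with `<path>`. Its stroke #ff8800 means cut at S776, F1580. After flipping Y the toolpath is (84.7599,66.0636) → (124.8073,63.2830) → (105.9733,58.0540) → (36.2317,175.1808) → (114.5699,52.7589) → (84.7599,66.0636), returning to the start.

Shape 2 is a open polyline drawn with `<path>`. Its stroke #ff0000 means score at S577, F2191. After flipping Y the toolpath is (134.3637,155.1535) → (106.0172,154.6794) → (27.8562,92.2193) → (90.8516,15.2323).

Shape 3 is a closed polygon drawn with `<path>`. Its stroke #ff8800 means cut at S776, F1580. After flipping Y the toolpath is (109.4680,34.0518) → (8.2458,175.7808) → (9.1031,97.7228) → (42.3065,85.3088) → (109.4680,34.0518), returning to the start.

Shape 4 is a closed polygon drawn with `<polygon>`. Its stroke #ff8800 means cut at S776, F1580. After flipping Y the toolpath is (118.6014,128.3661) → (94.8910,25.9452) → (70.3144,135.2364) → (118.6014,128.3661), returning to the start.

G21
G90
G0 X84.7599 Y66.0636
M4 S776
G1 X124.8073 Y63.2830 F1580
G1 X105.9733 Y58.0540
G1 X36.2317 Y175.1808
G1 X114.5699 Y52.7589
G1 X84.7599 Y66.0636
M5
G0 X134.3637 Y155.1535
M4 S577
G1 X106.0172 Y154.6794 F2191
G1 X27.8562 Y92.2193
G1 X90.8516 Y15.2323
M5
G0 X109.4680 Y34.0518
M4 S776
G1 X8.2458 Y175.7808 F1580
G1 X9.1031 Y97.7228
G1 X42.3065 Y85.3088
G1 X109.4680 Y34.0518
M5
G0 X118.6014 Y128.3661
M4 S776
G1 X94.8910 Y25.9452 F1580
G1 X70.3144 Y135.2364
G1 X118.6014 Y128.3661
M5
G0 X0.0000 Y0.0000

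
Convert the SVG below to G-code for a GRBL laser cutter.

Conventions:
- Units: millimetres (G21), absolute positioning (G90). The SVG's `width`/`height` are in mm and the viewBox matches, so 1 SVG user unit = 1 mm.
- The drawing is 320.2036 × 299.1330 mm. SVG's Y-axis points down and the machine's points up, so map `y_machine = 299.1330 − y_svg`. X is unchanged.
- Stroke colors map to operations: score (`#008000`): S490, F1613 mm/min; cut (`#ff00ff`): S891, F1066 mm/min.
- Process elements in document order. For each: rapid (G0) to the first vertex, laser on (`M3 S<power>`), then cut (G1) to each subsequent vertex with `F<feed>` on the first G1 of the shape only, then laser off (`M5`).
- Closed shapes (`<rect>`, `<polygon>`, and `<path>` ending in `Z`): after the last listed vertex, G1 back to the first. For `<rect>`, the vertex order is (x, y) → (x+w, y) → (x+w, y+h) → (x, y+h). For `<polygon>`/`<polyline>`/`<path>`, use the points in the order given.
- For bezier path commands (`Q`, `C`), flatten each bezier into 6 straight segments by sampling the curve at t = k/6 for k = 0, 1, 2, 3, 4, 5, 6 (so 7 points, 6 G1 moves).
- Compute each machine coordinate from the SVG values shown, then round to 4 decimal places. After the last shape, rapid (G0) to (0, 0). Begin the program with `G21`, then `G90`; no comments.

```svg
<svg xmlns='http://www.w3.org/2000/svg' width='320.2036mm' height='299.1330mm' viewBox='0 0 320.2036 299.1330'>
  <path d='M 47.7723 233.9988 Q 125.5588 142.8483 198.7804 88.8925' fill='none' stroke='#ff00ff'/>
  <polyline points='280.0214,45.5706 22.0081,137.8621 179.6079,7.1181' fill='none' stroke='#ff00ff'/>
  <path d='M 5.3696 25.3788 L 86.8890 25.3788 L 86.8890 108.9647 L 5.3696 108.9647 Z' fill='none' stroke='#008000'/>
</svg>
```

1 u = 1 mm; y_m = 299.1330 − y.

[1] `<path>` quadratic bezier, #ff00ff→cut S891 F1066: (47.7723,65.1342) → (73.5743,94.4845) → (99.1228,121.7685) → (124.4176,146.9860) → (149.4588,170.1372) → (174.2464,191.2220) → (198.7804,210.2405)

[2] `<polyline>` open polyline, #ff00ff→cut S891 F1066: (280.0214,253.5624) → (22.0081,161.2709) → (179.6079,292.0149)

[3] `<path>` rectangle, #008000→score S490 F1613: (5.3696,273.7542) → (86.8890,273.7542) → (86.8890,190.1683) → (5.3696,190.1683) → (5.3696,273.7542) (closed)

G21
G90
G0 X47.7723 Y65.1342
M3 S891
G1 X73.5743 Y94.4845 F1066
G1 X99.1228 Y121.7685
G1 X124.4176 Y146.9860
G1 X149.4588 Y170.1372
G1 X174.2464 Y191.2220
G1 X198.7804 Y210.2405
M5
G0 X280.0214 Y253.5624
M3 S891
G1 X22.0081 Y161.2709 F1066
G1 X179.6079 Y292.0149
M5
G0 X5.3696 Y273.7542
M3 S490
G1 X86.8890 Y273.7542 F1613
G1 X86.8890 Y190.1683
G1 X5.3696 Y190.1683
G1 X5.3696 Y273.7542
M5
G0 X0.0000 Y0.0000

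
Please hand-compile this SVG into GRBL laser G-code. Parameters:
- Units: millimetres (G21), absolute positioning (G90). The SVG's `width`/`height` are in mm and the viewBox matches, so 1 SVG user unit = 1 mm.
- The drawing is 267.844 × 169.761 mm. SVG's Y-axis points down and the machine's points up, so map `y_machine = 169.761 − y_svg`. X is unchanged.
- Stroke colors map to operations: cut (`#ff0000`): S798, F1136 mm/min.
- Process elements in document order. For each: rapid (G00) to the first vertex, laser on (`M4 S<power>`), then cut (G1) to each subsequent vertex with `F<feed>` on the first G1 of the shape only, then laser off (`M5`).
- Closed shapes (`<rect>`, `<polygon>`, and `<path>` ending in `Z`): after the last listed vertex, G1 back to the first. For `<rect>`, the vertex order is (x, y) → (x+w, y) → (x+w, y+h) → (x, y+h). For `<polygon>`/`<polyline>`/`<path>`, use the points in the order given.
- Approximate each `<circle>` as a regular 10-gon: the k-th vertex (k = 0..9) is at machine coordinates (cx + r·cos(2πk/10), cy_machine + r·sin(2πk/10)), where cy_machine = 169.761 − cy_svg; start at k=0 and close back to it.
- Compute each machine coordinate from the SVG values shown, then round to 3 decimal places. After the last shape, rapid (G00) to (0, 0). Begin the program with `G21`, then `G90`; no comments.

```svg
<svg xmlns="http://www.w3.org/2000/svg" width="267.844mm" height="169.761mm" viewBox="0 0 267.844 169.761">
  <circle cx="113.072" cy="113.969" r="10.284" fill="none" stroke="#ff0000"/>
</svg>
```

1 u = 1 mm; y_m = 169.761 − y.

[1] `<circle>` circle, #ff0000→cut S798 F1136: (123.356,55.792) → (121.392,61.837) → (116.250,65.573) → (109.894,65.573) → (104.752,61.837) → (102.788,55.792) → (104.752,49.747) → (109.894,46.011) → (116.250,46.011) → (121.392,49.747) → (123.356,55.792) (closed)

G21
G90
G00 X123.356 Y55.792
M4 S798
G1 X121.392 Y61.837 F1136
G1 X116.250 Y65.573
G1 X109.894 Y65.573
G1 X104.752 Y61.837
G1 X102.788 Y55.792
G1 X104.752 Y49.747
G1 X109.894 Y46.011
G1 X116.250 Y46.011
G1 X121.392 Y49.747
G1 X123.356 Y55.792
M5
G00 X0.000 Y0.000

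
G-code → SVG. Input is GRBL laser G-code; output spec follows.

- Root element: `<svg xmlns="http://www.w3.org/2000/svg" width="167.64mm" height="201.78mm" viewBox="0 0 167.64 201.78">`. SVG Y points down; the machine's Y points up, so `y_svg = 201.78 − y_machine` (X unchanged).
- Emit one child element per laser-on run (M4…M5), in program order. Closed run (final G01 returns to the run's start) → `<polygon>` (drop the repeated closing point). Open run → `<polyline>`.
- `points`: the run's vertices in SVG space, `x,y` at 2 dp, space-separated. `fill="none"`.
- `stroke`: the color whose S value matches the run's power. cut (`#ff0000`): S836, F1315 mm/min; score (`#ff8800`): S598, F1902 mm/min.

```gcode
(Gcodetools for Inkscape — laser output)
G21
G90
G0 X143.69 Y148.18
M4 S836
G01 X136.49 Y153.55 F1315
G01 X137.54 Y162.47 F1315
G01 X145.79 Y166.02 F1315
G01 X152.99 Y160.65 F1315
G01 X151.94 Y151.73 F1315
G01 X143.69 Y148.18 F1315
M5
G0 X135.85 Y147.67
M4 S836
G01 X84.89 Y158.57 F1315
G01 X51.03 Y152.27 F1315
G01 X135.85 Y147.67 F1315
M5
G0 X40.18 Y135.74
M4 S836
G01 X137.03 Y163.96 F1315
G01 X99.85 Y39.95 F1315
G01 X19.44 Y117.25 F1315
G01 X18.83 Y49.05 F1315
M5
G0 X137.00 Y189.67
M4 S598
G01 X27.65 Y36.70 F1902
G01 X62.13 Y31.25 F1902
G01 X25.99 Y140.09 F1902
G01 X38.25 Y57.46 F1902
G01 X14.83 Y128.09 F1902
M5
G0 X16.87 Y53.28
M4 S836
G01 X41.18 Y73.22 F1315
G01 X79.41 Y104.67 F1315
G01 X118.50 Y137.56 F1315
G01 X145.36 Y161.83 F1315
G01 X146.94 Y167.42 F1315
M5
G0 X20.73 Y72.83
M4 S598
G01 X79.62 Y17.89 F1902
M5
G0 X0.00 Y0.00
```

Machine Y-up, SVG Y-down with viewBox height 201.78, so y_svg = 201.78 − y_machine; X carries over.

Run 1: the run's S836 means `#ff0000` (cut). The run returns to its start, so emit a `<polygon>` with points (Y-flipped): 143.69,53.60 136.49,48.23 137.54,39.31 145.79,35.76 152.99,41.13 151.94,50.05.

Run 2: S836 ⇒ cut layer `#ff0000`. The run returns to its start, so emit a `<polygon>` with points (Y-flipped): 135.85,54.11 84.89,43.21 51.03,49.51.

Run 3: the run's S836 means `#ff0000` (cut). The run is open, so emit a `<polyline>` with points (Y-flipped): 40.18,66.04 137.03,37.82 99.85,161.83 19.44,84.53 18.83,152.73.

Run 4: the run's S598 means `#ff8800` (score). The run is open, so emit a `<polyline>` with points (Y-flipped): 137.00,12.11 27.65,165.08 62.13,170.53 25.99,61.69 38.25,144.32 14.83,73.69.

Run 5: S836 ⇒ cut layer `#ff0000`. The run is open, so emit a `<polyline>` with points (Y-flipped): 16.87,148.50 41.18,128.56 79.41,97.11 118.50,64.22 145.36,39.95 146.94,34.36.

Run 6: S598 ⇒ score layer `#ff8800`. The run is open, so emit a `<polyline>` with points (Y-flipped): 20.73,128.95 79.62,183.89.

<svg xmlns="http://www.w3.org/2000/svg" width="167.64mm" height="201.78mm" viewBox="0 0 167.64 201.78">
  <polygon points="143.69,53.60 136.49,48.23 137.54,39.31 145.79,35.76 152.99,41.13 151.94,50.05" fill="none" stroke="#ff0000"/>
  <polygon points="135.85,54.11 84.89,43.21 51.03,49.51" fill="none" stroke="#ff0000"/>
  <polyline points="40.18,66.04 137.03,37.82 99.85,161.83 19.44,84.53 18.83,152.73" fill="none" stroke="#ff0000"/>
  <polyline points="137.00,12.11 27.65,165.08 62.13,170.53 25.99,61.69 38.25,144.32 14.83,73.69" fill="none" stroke="#ff8800"/>
  <polyline points="16.87,148.50 41.18,128.56 79.41,97.11 118.50,64.22 145.36,39.95 146.94,34.36" fill="none" stroke="#ff0000"/>
  <polyline points="20.73,128.95 79.62,183.89" fill="none" stroke="#ff8800"/>
</svg>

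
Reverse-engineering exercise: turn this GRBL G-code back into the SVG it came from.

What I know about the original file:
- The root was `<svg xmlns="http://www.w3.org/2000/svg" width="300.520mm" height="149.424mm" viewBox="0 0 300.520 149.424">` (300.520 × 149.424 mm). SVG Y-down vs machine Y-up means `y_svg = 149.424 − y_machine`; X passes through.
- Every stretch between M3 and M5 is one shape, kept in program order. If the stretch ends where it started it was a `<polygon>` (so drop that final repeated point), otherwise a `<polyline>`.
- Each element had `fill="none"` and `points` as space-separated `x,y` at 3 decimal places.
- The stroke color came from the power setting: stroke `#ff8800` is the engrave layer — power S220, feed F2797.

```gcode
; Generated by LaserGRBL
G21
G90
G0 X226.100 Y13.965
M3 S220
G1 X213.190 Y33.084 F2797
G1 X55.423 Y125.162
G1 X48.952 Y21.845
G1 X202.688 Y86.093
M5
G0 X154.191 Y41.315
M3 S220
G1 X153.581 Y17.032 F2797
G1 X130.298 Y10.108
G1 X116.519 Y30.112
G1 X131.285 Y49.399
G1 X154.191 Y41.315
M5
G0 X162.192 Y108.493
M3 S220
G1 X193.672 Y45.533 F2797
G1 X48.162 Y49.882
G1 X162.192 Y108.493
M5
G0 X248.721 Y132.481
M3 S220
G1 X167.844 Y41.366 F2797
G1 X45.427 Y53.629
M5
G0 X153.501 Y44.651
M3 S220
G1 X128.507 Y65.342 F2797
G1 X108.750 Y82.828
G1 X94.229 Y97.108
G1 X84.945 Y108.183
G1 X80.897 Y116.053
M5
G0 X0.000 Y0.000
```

Each laser-on run becomes one SVG element. Flip Y back into SVG space with y_svg = 149.424 − y_machine. Every run uses S220, so all elements get stroke `#ff8800` (engrave).

Run 1: The run is open, so emit a `<polyline>` with points (Y-flipped): 226.100,135.459 213.190,116.340 55.423,24.262 48.952,127.579 202.688,63.331.

Run 2: The run returns to its start, so emit a `<polygon>` with points (Y-flipped): 154.191,108.109 153.581,132.392 130.298,139.316 116.519,119.312 131.285,100.025.

Run 3: The run returns to its start, so emit a `<polygon>` with points (Y-flipped): 162.192,40.931 193.672,103.891 48.162,99.542.

Run 4: The run is open, so emit a `<polyline>` with points (Y-flipped): 248.721,16.943 167.844,108.058 45.427,95.795.

Run 5: The run is open, so emit a `<polyline>` with points (Y-flipped): 153.501,104.773 128.507,84.082 108.750,66.596 94.229,52.316 84.945,41.241 80.897,33.371.

<svg xmlns="http://www.w3.org/2000/svg" width="300.520mm" height="149.424mm" viewBox="0 0 300.520 149.424">
  <polyline points="226.100,135.459 213.190,116.340 55.423,24.262 48.952,127.579 202.688,63.331" fill="none" stroke="#ff8800"/>
  <polygon points="154.191,108.109 153.581,132.392 130.298,139.316 116.519,119.312 131.285,100.025" fill="none" stroke="#ff8800"/>
  <polygon points="162.192,40.931 193.672,103.891 48.162,99.542" fill="none" stroke="#ff8800"/>
  <polyline points="248.721,16.943 167.844,108.058 45.427,95.795" fill="none" stroke="#ff8800"/>
  <polyline points="153.501,104.773 128.507,84.082 108.750,66.596 94.229,52.316 84.945,41.241 80.897,33.371" fill="none" stroke="#ff8800"/>
</svg>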